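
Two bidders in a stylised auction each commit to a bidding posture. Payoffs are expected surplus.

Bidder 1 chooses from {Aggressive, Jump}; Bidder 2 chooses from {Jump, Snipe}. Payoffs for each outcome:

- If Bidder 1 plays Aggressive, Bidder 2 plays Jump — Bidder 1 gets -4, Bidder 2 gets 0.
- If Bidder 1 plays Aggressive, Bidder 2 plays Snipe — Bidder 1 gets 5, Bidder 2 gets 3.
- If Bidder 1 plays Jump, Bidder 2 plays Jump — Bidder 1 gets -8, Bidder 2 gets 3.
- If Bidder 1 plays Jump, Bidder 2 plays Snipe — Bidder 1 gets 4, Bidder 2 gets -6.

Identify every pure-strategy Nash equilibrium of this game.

The unique pure-strategy Nash equilibrium is (Aggressive, Snipe).

Bidder 1 against Jump: payoffs -4, -8 → best response Aggressive.
Bidder 1 against Snipe: payoffs 5, 4 → best response Aggressive.
Bidder 2 against Aggressive: payoffs 0, 3 → best response Snipe.
Bidder 2 against Jump: payoffs 3, -6 → best response Jump.
Mutual best responses: (Aggressive, Snipe).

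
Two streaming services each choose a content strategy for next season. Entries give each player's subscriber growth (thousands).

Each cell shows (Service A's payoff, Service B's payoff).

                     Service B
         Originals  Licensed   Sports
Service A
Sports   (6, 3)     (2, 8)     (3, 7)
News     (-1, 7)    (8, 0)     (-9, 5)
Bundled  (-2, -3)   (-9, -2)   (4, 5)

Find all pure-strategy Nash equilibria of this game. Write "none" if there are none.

(Sports, Originals): Service B can switch to Licensed (3 → 8). Not NE.
(Sports, Licensed): Service A can switch to News (2 → 8). Not NE.
(Sports, Sports): Service A can switch to Bundled (3 → 4). Not NE.
(News, Originals): Service A can switch to Sports (-1 → 6). Not NE.
(News, Licensed): Service B can switch to Originals (0 → 7). Not NE.
(News, Sports): Service A can switch to Sports (-9 → 3). Not NE.
(Bundled, Originals): Service A can switch to Sports (-2 → 6). Not NE.
(Bundled, Licensed): Service A can switch to Sports (-9 → 2). Not NE.
(Bundled, Sports): Service A gets 4, best alternative 3; Service B gets 5, best alternative -2. No profitable deviation — NE.

Pure NE: (Bundled, Sports)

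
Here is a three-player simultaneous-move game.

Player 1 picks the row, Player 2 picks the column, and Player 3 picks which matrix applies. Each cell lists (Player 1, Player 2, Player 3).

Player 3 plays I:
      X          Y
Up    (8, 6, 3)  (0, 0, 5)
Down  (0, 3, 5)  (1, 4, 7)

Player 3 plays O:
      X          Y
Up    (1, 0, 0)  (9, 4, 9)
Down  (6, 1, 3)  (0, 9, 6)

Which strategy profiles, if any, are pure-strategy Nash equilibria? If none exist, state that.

Pure-strategy Nash equilibria: (Up, X, I), (Up, Y, O), (Down, Y, I)

Mark each player's best response to every combination of opponents' strategies; a profile where every player is best-responding is a pure Nash equilibrium.
Player 1 against (X, I): payoffs 8, 0 → best response Up.
Player 1 against (X, O): payoffs 1, 6 → best response Down.
Player 1 against (Y, I): payoffs 0, 1 → best response Down.
Player 1 against (Y, O): payoffs 9, 0 → best response Up.
Player 2 against (Up, I): payoffs 6, 0 → best response X.
Player 2 against (Up, O): payoffs 0, 4 → best response Y.
Player 2 against (Down, I): payoffs 3, 4 → best response Y.
Player 2 against (Down, O): payoffs 1, 9 → best response Y.
Player 3 against (Up, X): payoffs 3, 0 → best response I.
Player 3 against (Up, Y): payoffs 5, 9 → best response O.
Player 3 against (Down, X): payoffs 5, 3 → best response I.
Player 3 against (Down, Y): payoffs 7, 6 → best response I.
Mutual best responses: (Up, X, I); (Up, Y, O); (Down, Y, I).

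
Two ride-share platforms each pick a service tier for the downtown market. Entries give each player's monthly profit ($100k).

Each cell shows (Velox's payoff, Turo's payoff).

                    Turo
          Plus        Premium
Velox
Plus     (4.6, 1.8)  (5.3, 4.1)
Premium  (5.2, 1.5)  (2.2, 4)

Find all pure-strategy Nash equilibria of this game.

(Plus, Premium)

For each strategy profile, look for a profitable unilateral deviation.
(Plus, Plus): Velox can switch to Premium (4.6 → 5.2). Not NE.
(Plus, Premium): Velox gets 5.3, best alternative 2.2; Turo gets 4.1, best alternative 1.8. No profitable deviation — NE.
(Premium, Plus): Turo can switch to Premium (1.5 → 4). Not NE.
(Premium, Premium): Velox can switch to Plus (2.2 → 5.3). Not NE.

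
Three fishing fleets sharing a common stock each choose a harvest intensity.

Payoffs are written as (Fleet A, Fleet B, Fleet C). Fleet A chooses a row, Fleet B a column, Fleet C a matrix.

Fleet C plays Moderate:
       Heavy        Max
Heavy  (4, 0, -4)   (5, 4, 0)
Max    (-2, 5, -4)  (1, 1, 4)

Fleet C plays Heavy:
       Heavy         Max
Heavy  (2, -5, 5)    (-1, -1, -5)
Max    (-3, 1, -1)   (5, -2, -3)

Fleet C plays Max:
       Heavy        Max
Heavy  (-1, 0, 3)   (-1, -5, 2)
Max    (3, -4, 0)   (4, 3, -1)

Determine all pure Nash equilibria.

There is no pure-strategy Nash equilibrium.

Fleet A against (Heavy, Moderate): payoffs 4, -2 → best response Heavy.
Fleet A against (Heavy, Heavy): payoffs 2, -3 → best response Heavy.
Fleet A against (Heavy, Max): payoffs -1, 3 → best response Max.
Fleet A against (Max, Moderate): payoffs 5, 1 → best response Heavy.
Fleet A against (Max, Heavy): payoffs -1, 5 → best response Max.
Fleet A against (Max, Max): payoffs -1, 4 → best response Max.
Fleet B against (Heavy, Moderate): payoffs 0, 4 → best response Max.
Fleet B against (Heavy, Heavy): payoffs -5, -1 → best response Max.
Fleet B against (Heavy, Max): payoffs 0, -5 → best response Heavy.
Fleet B against (Max, Moderate): payoffs 5, 1 → best response Heavy.
Fleet B against (Max, Heavy): payoffs 1, -2 → best response Heavy.
Fleet B against (Max, Max): payoffs -4, 3 → best response Max.
Fleet C against (Heavy, Heavy): payoffs -4, 5, 3 → best response Heavy.
Fleet C against (Heavy, Max): payoffs 0, -5, 2 → best response Max.
Fleet C against (Max, Heavy): payoffs -4, -1, 0 → best response Max.
Fleet C against (Max, Max): payoffs 4, -3, -1 → best response Moderate.
No profile is a mutual best response for all players.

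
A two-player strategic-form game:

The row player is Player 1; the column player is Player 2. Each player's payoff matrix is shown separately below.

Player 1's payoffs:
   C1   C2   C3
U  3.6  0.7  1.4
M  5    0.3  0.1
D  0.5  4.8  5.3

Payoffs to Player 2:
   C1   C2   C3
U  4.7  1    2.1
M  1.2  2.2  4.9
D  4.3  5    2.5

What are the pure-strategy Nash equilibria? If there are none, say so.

The unique pure-strategy Nash equilibrium is (D, C2).

Check each profile: it is a Nash equilibrium iff no player can strictly gain by switching unilaterally.
(U, C1): Player 1 can switch to M (3.6 → 5). Not NE.
(U, C2): Player 1 can switch to D (0.7 → 4.8). Not NE.
(U, C3): Player 1 can switch to D (1.4 → 5.3). Not NE.
(M, C1): Player 2 can switch to C2 (1.2 → 2.2). Not NE.
(M, C2): Player 1 can switch to U (0.3 → 0.7). Not NE.
(M, C3): Player 1 can switch to U (0.1 → 1.4). Not NE.
(D, C1): Player 1 can switch to U (0.5 → 3.6). Not NE.
(D, C2): Player 1 gets 4.8, best alternative 0.7; Player 2 gets 5, best alternative 4.3. No profitable deviation — NE.
(D, C3): Player 2 can switch to C1 (2.5 → 4.3). Not NE.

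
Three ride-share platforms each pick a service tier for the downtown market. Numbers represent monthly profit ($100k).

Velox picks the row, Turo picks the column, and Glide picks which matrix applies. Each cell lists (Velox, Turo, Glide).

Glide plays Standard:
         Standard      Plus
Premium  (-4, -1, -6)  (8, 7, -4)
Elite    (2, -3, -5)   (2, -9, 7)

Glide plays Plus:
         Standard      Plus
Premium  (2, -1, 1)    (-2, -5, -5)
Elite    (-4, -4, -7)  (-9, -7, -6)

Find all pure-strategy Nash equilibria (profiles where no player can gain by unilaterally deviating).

The pure Nash equilibria are (Premium, Standard, Plus), (Premium, Plus, Standard), (Elite, Standard, Standard).

(Premium, Standard, Standard): Velox can switch to Elite (-4 → 2). Not NE.
(Premium, Standard, Plus): Velox gets 2, best alternative -4; Turo gets -1, best alternative -5; Glide gets 1, best alternative -6. No profitable deviation — NE.
(Premium, Plus, Standard): Velox gets 8, best alternative 2; Turo gets 7, best alternative -1; Glide gets -4, best alternative -5. No profitable deviation — NE.
(Premium, Plus, Plus): Turo can switch to Standard (-5 → -1). Not NE.
(Elite, Standard, Standard): Velox gets 2, best alternative -4; Turo gets -3, best alternative -9; Glide gets -5, best alternative -7. No profitable deviation — NE.
(Elite, Standard, Plus): Velox can switch to Premium (-4 → 2). Not NE.
(Elite, Plus, Standard): Velox can switch to Premium (2 → 8). Not NE.
(Elite, Plus, Plus): Velox can switch to Premium (-9 → -2). Not NE.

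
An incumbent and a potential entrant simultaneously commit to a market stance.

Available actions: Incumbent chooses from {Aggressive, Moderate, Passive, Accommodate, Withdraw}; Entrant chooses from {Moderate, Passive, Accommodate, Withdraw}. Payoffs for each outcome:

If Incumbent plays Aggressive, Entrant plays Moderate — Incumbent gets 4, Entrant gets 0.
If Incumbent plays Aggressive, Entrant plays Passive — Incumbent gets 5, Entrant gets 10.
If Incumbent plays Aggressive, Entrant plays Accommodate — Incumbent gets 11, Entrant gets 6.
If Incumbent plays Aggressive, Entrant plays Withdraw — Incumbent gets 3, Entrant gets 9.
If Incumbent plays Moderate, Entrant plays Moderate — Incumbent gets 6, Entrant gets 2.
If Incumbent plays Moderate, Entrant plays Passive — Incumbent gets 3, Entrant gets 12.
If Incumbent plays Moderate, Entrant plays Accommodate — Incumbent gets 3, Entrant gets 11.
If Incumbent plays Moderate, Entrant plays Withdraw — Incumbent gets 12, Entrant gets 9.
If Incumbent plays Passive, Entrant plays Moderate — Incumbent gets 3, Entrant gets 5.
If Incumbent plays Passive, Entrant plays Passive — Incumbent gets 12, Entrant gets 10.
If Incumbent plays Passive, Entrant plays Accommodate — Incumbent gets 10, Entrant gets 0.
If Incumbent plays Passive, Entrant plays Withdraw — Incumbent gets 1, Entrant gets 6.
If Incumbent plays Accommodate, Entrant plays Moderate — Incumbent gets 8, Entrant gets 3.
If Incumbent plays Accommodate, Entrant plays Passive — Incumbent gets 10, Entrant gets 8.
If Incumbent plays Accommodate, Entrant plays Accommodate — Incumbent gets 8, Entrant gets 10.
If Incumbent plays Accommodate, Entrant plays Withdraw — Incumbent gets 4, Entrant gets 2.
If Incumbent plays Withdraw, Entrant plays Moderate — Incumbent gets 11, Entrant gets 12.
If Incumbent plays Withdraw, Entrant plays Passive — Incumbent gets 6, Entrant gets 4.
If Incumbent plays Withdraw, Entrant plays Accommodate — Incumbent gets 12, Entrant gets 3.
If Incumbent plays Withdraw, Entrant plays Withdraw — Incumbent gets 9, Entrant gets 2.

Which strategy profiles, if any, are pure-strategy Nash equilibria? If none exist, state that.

(Passive, Passive) and (Withdraw, Moderate)

Incumbent against Moderate: payoffs 4, 6, 3, 8, 11 → best response Withdraw.
Incumbent against Passive: payoffs 5, 3, 12, 10, 6 → best response Passive.
Incumbent against Accommodate: payoffs 11, 3, 10, 8, 12 → best response Withdraw.
Incumbent against Withdraw: payoffs 3, 12, 1, 4, 9 → best response Moderate.
Entrant against Aggressive: payoffs 0, 10, 6, 9 → best response Passive.
Entrant against Moderate: payoffs 2, 12, 11, 9 → best response Passive.
Entrant against Passive: payoffs 5, 10, 0, 6 → best response Passive.
Entrant against Accommodate: payoffs 3, 8, 10, 2 → best response Accommodate.
Entrant against Withdraw: payoffs 12, 4, 3, 2 → best response Moderate.
Mutual best responses: (Passive, Passive); (Withdraw, Moderate).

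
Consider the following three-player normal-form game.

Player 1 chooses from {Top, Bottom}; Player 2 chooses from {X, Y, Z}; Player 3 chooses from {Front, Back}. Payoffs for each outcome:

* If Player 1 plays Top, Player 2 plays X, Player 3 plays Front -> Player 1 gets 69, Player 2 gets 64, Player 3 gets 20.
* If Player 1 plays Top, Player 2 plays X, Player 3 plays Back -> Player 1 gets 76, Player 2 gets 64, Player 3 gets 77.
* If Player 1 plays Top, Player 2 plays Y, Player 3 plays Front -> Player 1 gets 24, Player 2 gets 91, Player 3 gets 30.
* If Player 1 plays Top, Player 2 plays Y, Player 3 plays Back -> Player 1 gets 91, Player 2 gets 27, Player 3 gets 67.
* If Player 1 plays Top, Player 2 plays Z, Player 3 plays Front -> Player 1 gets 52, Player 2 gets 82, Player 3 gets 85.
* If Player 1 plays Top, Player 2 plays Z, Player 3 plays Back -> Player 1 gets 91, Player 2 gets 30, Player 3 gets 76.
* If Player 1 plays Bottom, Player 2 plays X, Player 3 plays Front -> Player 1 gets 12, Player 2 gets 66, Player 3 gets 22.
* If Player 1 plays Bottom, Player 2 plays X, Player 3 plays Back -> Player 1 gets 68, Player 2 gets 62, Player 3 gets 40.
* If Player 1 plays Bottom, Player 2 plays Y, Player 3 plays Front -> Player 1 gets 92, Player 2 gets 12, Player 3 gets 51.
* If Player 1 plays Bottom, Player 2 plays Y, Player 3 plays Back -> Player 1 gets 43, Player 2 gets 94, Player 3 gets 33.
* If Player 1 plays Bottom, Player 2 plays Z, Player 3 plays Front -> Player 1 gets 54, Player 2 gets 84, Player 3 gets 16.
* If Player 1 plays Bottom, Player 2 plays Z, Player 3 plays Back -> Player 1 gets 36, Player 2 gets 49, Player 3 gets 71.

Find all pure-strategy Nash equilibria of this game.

The unique pure-strategy Nash equilibrium is (Top, X, Back).

(Top, X, Front): Player 2 can switch to Y (64 → 91). Not NE.
(Top, X, Back): Player 1 gets 76, best alternative 68; Player 2 gets 64, best alternative 30; Player 3 gets 77, best alternative 20. No profitable deviation — NE.
(Top, Y, Front): Player 1 can switch to Bottom (24 → 92). Not NE.
(Top, Y, Back): Player 2 can switch to X (27 → 64). Not NE.
(Top, Z, Front): Player 1 can switch to Bottom (52 → 54). Not NE.
(Top, Z, Back): Player 2 can switch to X (30 → 64). Not NE.
(Bottom, X, Front): Player 1 can switch to Top (12 → 69). Not NE.
(Bottom, X, Back): Player 1 can switch to Top (68 → 76). Not NE.
(Bottom, Y, Front): Player 2 can switch to X (12 → 66). Not NE.
(Bottom, Y, Back): Player 1 can switch to Top (43 → 91). Not NE.
(Bottom, Z, Front): Player 3 can switch to Back (16 → 71). Not NE.
(Bottom, Z, Back): Player 1 can switch to Top (36 → 91). Not NE.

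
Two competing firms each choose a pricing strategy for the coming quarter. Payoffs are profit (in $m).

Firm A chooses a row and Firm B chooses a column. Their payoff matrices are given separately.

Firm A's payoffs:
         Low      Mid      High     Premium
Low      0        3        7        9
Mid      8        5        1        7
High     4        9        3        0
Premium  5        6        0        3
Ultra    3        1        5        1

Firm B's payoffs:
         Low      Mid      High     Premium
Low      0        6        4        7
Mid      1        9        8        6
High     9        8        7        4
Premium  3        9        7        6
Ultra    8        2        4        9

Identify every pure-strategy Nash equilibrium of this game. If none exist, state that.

For each strategy profile, look for a profitable unilateral deviation.
(Low, Low): Firm A can switch to Mid (0 → 8). Not NE.
(Low, Mid): Firm A can switch to Mid (3 → 5). Not NE.
(Low, High): Firm B can switch to Mid (4 → 6). Not NE.
(Low, Premium): Firm A gets 9, best alternative 7; Firm B gets 7, best alternative 6. No profitable deviation — NE.
(Mid, Low): Firm B can switch to Mid (1 → 9). Not NE.
(Mid, Mid): Firm A can switch to High (5 → 9). Not NE.
(Mid, High): Firm A can switch to Low (1 → 7). Not NE.
(Mid, Premium): Firm A can switch to Low (7 → 9). Not NE.
(High, Low): Firm A can switch to Mid (4 → 8). Not NE.
(High, Mid): Firm B can switch to Low (8 → 9). Not NE.
(High, High): Firm A can switch to Low (3 → 7). Not NE.
(High, Premium): Firm A can switch to Low (0 → 9). Not NE.
(Premium, Low): Firm A can switch to Mid (5 → 8). Not NE.
(The remaining 7 profiles each have a profitable deviation by the same check.)

The unique pure-strategy Nash equilibrium is (Low, Premium).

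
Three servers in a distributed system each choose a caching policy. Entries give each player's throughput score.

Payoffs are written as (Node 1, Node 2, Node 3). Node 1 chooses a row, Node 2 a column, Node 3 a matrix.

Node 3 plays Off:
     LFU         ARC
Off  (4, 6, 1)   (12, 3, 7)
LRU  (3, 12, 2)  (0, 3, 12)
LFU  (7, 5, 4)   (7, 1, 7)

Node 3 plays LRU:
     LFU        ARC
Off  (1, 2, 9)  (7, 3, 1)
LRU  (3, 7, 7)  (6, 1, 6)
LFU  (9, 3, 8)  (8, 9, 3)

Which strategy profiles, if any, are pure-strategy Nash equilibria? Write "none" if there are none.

Node 1 against (LFU, Off): payoffs 4, 3, 7 → best response LFU.
Node 1 against (LFU, LRU): payoffs 1, 3, 9 → best response LFU.
Node 1 against (ARC, Off): payoffs 12, 0, 7 → best response Off.
Node 1 against (ARC, LRU): payoffs 7, 6, 8 → best response LFU.
Node 2 against (Off, Off): payoffs 6, 3 → best response LFU.
Node 2 against (Off, LRU): payoffs 2, 3 → best response ARC.
Node 2 against (LRU, Off): payoffs 12, 3 → best response LFU.
Node 2 against (LRU, LRU): payoffs 7, 1 → best response LFU.
Node 2 against (LFU, Off): payoffs 5, 1 → best response LFU.
Node 2 against (LFU, LRU): payoffs 3, 9 → best response ARC.
Node 3 against (Off, LFU): payoffs 1, 9 → best response LRU.
Node 3 against (Off, ARC): payoffs 7, 1 → best response Off.
Node 3 against (LRU, LFU): payoffs 2, 7 → best response LRU.
Node 3 against (LRU, ARC): payoffs 12, 6 → best response Off.
Node 3 against (LFU, LFU): payoffs 4, 8 → best response LRU.
Node 3 against (LFU, ARC): payoffs 7, 3 → best response Off.
No profile is a mutual best response for all players.

There is no pure-strategy Nash equilibrium.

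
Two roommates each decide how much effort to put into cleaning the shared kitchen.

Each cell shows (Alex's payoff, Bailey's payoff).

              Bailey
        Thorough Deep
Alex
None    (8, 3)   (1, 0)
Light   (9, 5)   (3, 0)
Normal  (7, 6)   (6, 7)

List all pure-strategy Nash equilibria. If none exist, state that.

(Light, Thorough); (Normal, Deep)

Alex against Thorough: payoffs 8, 9, 7 → best response Light.
Alex against Deep: payoffs 1, 3, 6 → best response Normal.
Bailey against None: payoffs 3, 0 → best response Thorough.
Bailey against Light: payoffs 5, 0 → best response Thorough.
Bailey against Normal: payoffs 6, 7 → best response Deep.
Mutual best responses: (Light, Thorough); (Normal, Deep).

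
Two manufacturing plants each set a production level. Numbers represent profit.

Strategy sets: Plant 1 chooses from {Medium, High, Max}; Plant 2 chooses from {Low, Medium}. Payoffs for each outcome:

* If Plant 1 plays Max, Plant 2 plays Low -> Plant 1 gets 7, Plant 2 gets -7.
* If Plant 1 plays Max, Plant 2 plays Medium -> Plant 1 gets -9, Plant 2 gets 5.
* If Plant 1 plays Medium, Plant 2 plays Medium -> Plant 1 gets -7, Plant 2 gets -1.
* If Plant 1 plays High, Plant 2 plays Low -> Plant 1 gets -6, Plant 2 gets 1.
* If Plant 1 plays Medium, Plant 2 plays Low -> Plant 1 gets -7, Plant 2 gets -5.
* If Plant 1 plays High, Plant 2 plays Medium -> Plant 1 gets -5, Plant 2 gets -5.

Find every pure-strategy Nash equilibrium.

Plant 1 against Low: payoffs -7, -6, 7 → best response Max.
Plant 1 against Medium: payoffs -7, -5, -9 → best response High.
Plant 2 against Medium: payoffs -5, -1 → best response Medium.
Plant 2 against High: payoffs 1, -5 → best response Low.
Plant 2 against Max: payoffs -7, 5 → best response Medium.
No profile is a mutual best response for all players.

none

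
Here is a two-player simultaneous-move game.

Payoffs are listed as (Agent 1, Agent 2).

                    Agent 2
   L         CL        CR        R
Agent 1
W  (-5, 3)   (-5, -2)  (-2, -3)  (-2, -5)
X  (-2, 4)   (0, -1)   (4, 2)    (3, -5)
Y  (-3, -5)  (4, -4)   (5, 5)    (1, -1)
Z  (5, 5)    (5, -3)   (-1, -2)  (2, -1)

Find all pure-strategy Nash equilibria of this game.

(Y, CR), (Z, L)

For each strategy profile, look for a profitable unilateral deviation.
(W, L): Agent 1 can switch to X (-5 → -2). Not NE.
(W, CL): Agent 1 can switch to X (-5 → 0). Not NE.
(W, CR): Agent 1 can switch to X (-2 → 4). Not NE.
(W, R): Agent 1 can switch to X (-2 → 3). Not NE.
(X, L): Agent 1 can switch to Z (-2 → 5). Not NE.
(X, CL): Agent 1 can switch to Y (0 → 4). Not NE.
(X, CR): Agent 1 can switch to Y (4 → 5). Not NE.
(X, R): Agent 2 can switch to L (-5 → 4). Not NE.
(Y, L): Agent 1 can switch to X (-3 → -2). Not NE.
(Y, CL): Agent 1 can switch to Z (4 → 5). Not NE.
(Y, CR): Agent 1 gets 5, best alternative 4; Agent 2 gets 5, best alternative -1. No profitable deviation — NE.
(Z, L): Agent 1 gets 5, best alternative -2; Agent 2 gets 5, best alternative -1. No profitable deviation — NE.
(The remaining 4 profiles each have a profitable deviation by the same check.)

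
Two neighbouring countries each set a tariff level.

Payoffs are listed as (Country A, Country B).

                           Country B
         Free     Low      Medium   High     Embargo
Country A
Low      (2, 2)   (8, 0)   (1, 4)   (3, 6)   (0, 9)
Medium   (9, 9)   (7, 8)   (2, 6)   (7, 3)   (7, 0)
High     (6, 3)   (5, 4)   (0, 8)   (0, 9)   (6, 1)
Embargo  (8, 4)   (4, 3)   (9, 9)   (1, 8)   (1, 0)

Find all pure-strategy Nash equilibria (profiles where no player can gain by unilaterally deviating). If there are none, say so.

Pure-strategy Nash equilibria: (Medium, Free); (Embargo, Medium)

(Low, Free): Country A can switch to Medium (2 → 9). Not NE.
(Low, Low): Country B can switch to Free (0 → 2). Not NE.
(Low, Medium): Country A can switch to Medium (1 → 2). Not NE.
(Low, High): Country A can switch to Medium (3 → 7). Not NE.
(Low, Embargo): Country A can switch to Medium (0 → 7). Not NE.
(Medium, Free): Country A gets 9, best alternative 8; Country B gets 9, best alternative 8. No profitable deviation — NE.
(Medium, Low): Country A can switch to Low (7 → 8). Not NE.
(Medium, Medium): Country A can switch to Embargo (2 → 9). Not NE.
(Medium, High): Country B can switch to Free (3 → 9). Not NE.
(Embargo, Medium): Country A gets 9, best alternative 2; Country B gets 9, best alternative 8. No profitable deviation — NE.
(The remaining 10 profiles each have a profitable deviation by the same check.)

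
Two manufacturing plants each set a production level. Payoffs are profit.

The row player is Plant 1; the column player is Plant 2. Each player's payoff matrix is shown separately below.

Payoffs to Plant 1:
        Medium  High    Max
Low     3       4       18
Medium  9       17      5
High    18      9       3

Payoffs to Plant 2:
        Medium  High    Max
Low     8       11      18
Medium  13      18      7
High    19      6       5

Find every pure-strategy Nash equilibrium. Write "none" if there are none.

Plant 1 against Medium: payoffs 3, 9, 18 → best response High.
Plant 1 against High: payoffs 4, 17, 9 → best response Medium.
Plant 1 against Max: payoffs 18, 5, 3 → best response Low.
Plant 2 against Low: payoffs 8, 11, 18 → best response Max.
Plant 2 against Medium: payoffs 13, 18, 7 → best response High.
Plant 2 against High: payoffs 19, 6, 5 → best response Medium.
Mutual best responses: (Low, Max); (Medium, High); (High, Medium).

Pure-strategy Nash equilibria: (Low, Max); (Medium, High); (High, Medium)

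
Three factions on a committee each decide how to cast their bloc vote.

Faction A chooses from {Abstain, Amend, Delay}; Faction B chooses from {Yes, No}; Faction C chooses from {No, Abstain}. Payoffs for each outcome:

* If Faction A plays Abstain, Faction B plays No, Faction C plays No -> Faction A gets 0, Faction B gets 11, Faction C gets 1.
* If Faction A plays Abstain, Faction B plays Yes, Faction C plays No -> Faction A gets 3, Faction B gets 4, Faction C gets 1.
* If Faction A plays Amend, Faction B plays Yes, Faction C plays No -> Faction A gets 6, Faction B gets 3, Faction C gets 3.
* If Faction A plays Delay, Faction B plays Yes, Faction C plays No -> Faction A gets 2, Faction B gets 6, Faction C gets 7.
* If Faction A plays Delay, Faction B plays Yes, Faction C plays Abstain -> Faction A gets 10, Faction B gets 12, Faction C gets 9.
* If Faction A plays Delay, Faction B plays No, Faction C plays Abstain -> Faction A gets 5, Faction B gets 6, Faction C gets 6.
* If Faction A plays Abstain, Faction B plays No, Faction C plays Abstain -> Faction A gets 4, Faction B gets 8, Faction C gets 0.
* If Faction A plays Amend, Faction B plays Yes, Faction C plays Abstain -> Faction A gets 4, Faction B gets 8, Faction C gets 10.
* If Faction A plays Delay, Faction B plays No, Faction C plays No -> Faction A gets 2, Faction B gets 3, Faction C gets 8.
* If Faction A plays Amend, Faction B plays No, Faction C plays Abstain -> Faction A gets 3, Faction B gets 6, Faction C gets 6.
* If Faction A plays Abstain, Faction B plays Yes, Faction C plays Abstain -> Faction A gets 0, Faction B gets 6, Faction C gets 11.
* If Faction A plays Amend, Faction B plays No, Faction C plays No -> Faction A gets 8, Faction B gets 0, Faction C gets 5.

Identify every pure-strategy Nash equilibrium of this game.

Faction A against (Yes, No): payoffs 3, 6, 2 → best response Amend.
Faction A against (Yes, Abstain): payoffs 0, 4, 10 → best response Delay.
Faction A against (No, No): payoffs 0, 8, 2 → best response Amend.
Faction A against (No, Abstain): payoffs 4, 3, 5 → best response Delay.
Faction B against (Abstain, No): payoffs 4, 11 → best response No.
Faction B against (Abstain, Abstain): payoffs 6, 8 → best response No.
Faction B against (Amend, No): payoffs 3, 0 → best response Yes.
Faction B against (Amend, Abstain): payoffs 8, 6 → best response Yes.
Faction B against (Delay, No): payoffs 6, 3 → best response Yes.
Faction B against (Delay, Abstain): payoffs 12, 6 → best response Yes.
Faction C against (Abstain, Yes): payoffs 1, 11 → best response Abstain.
Faction C against (Abstain, No): payoffs 1, 0 → best response No.
Faction C against (Amend, Yes): payoffs 3, 10 → best response Abstain.
Faction C against (Amend, No): payoffs 5, 6 → best response Abstain.
Faction C against (Delay, Yes): payoffs 7, 9 → best response Abstain.
Faction C against (Delay, No): payoffs 8, 6 → best response No.
Mutual best responses: (Delay, Yes, Abstain).

The unique pure-strategy Nash equilibrium is (Delay, Yes, Abstain).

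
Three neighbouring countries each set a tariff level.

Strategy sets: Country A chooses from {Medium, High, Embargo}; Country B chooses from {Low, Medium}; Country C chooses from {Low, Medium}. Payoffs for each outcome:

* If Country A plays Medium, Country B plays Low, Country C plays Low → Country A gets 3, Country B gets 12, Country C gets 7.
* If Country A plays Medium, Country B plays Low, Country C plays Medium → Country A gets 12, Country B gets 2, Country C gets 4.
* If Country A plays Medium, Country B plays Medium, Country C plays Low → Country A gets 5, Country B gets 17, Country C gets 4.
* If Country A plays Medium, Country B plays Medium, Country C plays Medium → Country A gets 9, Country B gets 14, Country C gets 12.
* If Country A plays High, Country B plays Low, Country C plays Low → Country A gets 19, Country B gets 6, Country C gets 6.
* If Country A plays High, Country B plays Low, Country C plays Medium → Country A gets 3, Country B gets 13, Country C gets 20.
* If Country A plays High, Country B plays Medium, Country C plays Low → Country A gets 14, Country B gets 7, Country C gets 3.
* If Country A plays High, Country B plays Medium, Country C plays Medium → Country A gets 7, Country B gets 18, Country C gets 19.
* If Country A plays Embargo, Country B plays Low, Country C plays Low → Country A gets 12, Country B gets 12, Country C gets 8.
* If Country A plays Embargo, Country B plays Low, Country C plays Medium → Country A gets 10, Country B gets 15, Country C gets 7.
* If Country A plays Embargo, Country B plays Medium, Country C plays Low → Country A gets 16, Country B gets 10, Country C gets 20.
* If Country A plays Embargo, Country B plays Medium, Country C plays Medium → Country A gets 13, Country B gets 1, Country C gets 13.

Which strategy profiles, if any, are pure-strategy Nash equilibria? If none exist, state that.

There is no pure-strategy Nash equilibrium.

(Medium, Low, Low): Country A can switch to High (3 → 19). Not NE.
(Medium, Low, Medium): Country B can switch to Medium (2 → 14). Not NE.
(Medium, Medium, Low): Country A can switch to High (5 → 14). Not NE.
(Medium, Medium, Medium): Country A can switch to Embargo (9 → 13). Not NE.
(High, Low, Low): Country B can switch to Medium (6 → 7). Not NE.
(High, Low, Medium): Country A can switch to Medium (3 → 12). Not NE.
(The remaining 6 profiles each have a profitable deviation by the same check.)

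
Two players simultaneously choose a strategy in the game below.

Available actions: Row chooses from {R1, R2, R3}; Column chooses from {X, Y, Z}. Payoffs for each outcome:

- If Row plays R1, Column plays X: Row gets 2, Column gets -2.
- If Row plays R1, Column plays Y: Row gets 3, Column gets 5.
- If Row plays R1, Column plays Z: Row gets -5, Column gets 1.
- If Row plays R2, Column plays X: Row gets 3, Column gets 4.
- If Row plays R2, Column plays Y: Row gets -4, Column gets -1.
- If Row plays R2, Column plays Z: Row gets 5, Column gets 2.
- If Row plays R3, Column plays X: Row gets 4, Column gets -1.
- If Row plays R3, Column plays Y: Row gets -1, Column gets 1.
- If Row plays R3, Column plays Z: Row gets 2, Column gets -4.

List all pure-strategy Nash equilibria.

(R1, Y)

Row against X: payoffs 2, 3, 4 → best response R3.
Row against Y: payoffs 3, -4, -1 → best response R1.
Row against Z: payoffs -5, 5, 2 → best response R2.
Column against R1: payoffs -2, 5, 1 → best response Y.
Column against R2: payoffs 4, -1, 2 → best response X.
Column against R3: payoffs -1, 1, -4 → best response Y.
Mutual best responses: (R1, Y).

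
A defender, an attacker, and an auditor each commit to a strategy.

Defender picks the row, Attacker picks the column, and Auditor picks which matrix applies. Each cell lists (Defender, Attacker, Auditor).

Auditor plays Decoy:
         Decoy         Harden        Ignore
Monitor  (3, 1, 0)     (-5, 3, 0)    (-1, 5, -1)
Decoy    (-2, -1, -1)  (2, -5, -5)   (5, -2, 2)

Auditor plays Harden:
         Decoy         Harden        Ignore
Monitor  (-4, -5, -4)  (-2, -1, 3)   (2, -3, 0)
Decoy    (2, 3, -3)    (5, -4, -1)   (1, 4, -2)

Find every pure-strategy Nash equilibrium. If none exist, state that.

This game has no pure Nash equilibrium.

(Monitor, Decoy, Decoy): Attacker can switch to Harden (1 → 3). Not NE.
(Monitor, Decoy, Harden): Defender can switch to Decoy (-4 → 2). Not NE.
(Monitor, Harden, Decoy): Defender can switch to Decoy (-5 → 2). Not NE.
(Monitor, Harden, Harden): Defender can switch to Decoy (-2 → 5). Not NE.
(Monitor, Ignore, Decoy): Defender can switch to Decoy (-1 → 5). Not NE.
(Monitor, Ignore, Harden): Attacker can switch to Harden (-3 → -1). Not NE.
(The remaining 6 profiles each have a profitable deviation by the same check.)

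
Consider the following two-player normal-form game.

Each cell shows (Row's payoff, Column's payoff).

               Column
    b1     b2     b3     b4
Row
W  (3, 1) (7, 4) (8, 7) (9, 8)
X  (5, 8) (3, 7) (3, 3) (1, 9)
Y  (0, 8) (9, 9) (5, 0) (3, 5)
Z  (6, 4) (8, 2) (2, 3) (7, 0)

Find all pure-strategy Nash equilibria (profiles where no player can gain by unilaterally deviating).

Row against b1: payoffs 3, 5, 0, 6 → best response Z.
Row against b2: payoffs 7, 3, 9, 8 → best response Y.
Row against b3: payoffs 8, 3, 5, 2 → best response W.
Row against b4: payoffs 9, 1, 3, 7 → best response W.
Column against W: payoffs 1, 4, 7, 8 → best response b4.
Column against X: payoffs 8, 7, 3, 9 → best response b4.
Column against Y: payoffs 8, 9, 0, 5 → best response b2.
Column against Z: payoffs 4, 2, 3, 0 → best response b1.
Mutual best responses: (W, b4); (Y, b2); (Z, b1).

(W, b4), (Y, b2), (Z, b1)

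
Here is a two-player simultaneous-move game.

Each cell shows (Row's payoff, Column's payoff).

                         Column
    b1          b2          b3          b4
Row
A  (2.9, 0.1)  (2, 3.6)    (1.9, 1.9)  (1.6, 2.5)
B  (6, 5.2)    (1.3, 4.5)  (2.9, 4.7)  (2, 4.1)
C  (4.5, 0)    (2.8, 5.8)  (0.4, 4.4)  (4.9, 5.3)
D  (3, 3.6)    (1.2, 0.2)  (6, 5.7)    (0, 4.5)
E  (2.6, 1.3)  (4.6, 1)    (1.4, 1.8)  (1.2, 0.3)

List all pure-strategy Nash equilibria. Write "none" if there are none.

The pure Nash equilibria are (B, b1), (D, b3).

Row against b1: payoffs 2.9, 6, 4.5, 3, 2.6 → best response B.
Row against b2: payoffs 2, 1.3, 2.8, 1.2, 4.6 → best response E.
Row against b3: payoffs 1.9, 2.9, 0.4, 6, 1.4 → best response D.
Row against b4: payoffs 1.6, 2, 4.9, 0, 1.2 → best response C.
Column against A: payoffs 0.1, 3.6, 1.9, 2.5 → best response b2.
Column against B: payoffs 5.2, 4.5, 4.7, 4.1 → best response b1.
Column against C: payoffs 0, 5.8, 4.4, 5.3 → best response b2.
Column against D: payoffs 3.6, 0.2, 5.7, 4.5 → best response b3.
Column against E: payoffs 1.3, 1, 1.8, 0.3 → best response b3.
Mutual best responses: (B, b1); (D, b3).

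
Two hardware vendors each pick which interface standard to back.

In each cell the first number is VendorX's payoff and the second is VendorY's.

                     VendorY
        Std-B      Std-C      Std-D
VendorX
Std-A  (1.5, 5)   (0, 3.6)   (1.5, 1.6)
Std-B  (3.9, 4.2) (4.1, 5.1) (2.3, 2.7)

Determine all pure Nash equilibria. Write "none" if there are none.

The unique pure-strategy Nash equilibrium is (Std-B, Std-C).

(Std-A, Std-B): VendorX can switch to Std-B (1.5 → 3.9). Not NE.
(Std-A, Std-C): VendorX can switch to Std-B (0 → 4.1). Not NE.
(Std-A, Std-D): VendorX can switch to Std-B (1.5 → 2.3). Not NE.
(Std-B, Std-B): VendorY can switch to Std-C (4.2 → 5.1). Not NE.
(Std-B, Std-C): VendorX gets 4.1, best alternative 0; VendorY gets 5.1, best alternative 4.2. No profitable deviation — NE.
(Std-B, Std-D): VendorY can switch to Std-B (2.7 → 4.2). Not NE.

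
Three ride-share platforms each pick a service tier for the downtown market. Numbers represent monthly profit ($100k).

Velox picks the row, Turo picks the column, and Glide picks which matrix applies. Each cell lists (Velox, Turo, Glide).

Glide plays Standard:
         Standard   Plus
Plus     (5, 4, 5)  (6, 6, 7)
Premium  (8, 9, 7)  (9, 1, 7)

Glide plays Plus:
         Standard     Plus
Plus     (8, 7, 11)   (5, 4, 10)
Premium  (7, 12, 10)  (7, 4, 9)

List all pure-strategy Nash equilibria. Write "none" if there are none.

The unique pure-strategy Nash equilibrium is (Plus, Standard, Plus).

Velox against (Standard, Standard): payoffs 5, 8 → best response Premium.
Velox against (Standard, Plus): payoffs 8, 7 → best response Plus.
Velox against (Plus, Standard): payoffs 6, 9 → best response Premium.
Velox against (Plus, Plus): payoffs 5, 7 → best response Premium.
Turo against (Plus, Standard): payoffs 4, 6 → best response Plus.
Turo against (Plus, Plus): payoffs 7, 4 → best response Standard.
Turo against (Premium, Standard): payoffs 9, 1 → best response Standard.
Turo against (Premium, Plus): payoffs 12, 4 → best response Standard.
Glide against (Plus, Standard): payoffs 5, 11 → best response Plus.
Glide against (Plus, Plus): payoffs 7, 10 → best response Plus.
Glide against (Premium, Standard): payoffs 7, 10 → best response Plus.
Glide against (Premium, Plus): payoffs 7, 9 → best response Plus.
Mutual best responses: (Plus, Standard, Plus).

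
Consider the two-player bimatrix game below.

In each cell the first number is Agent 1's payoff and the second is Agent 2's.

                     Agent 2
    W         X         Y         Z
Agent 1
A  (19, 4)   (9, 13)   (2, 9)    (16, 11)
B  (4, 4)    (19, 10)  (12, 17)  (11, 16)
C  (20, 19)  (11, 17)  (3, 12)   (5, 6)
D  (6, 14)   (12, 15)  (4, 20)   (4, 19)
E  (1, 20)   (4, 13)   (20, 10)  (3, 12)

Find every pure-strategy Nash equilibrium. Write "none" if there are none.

The unique pure-strategy Nash equilibrium is (C, W).

(A, W): Agent 1 can switch to C (19 → 20). Not NE.
(A, X): Agent 1 can switch to B (9 → 19). Not NE.
(A, Y): Agent 1 can switch to B (2 → 12). Not NE.
(A, Z): Agent 2 can switch to X (11 → 13). Not NE.
(B, W): Agent 1 can switch to A (4 → 19). Not NE.
(B, X): Agent 2 can switch to Y (10 → 17). Not NE.
(B, Y): Agent 1 can switch to E (12 → 20). Not NE.
(B, Z): Agent 1 can switch to A (11 → 16). Not NE.
(C, W): Agent 1 gets 20, best alternative 19; Agent 2 gets 19, best alternative 17. No profitable deviation — NE.
(C, X): Agent 1 can switch to B (11 → 19). Not NE.
(C, Y): Agent 1 can switch to B (3 → 12). Not NE.
(The remaining 9 profiles each have a profitable deviation by the same check.)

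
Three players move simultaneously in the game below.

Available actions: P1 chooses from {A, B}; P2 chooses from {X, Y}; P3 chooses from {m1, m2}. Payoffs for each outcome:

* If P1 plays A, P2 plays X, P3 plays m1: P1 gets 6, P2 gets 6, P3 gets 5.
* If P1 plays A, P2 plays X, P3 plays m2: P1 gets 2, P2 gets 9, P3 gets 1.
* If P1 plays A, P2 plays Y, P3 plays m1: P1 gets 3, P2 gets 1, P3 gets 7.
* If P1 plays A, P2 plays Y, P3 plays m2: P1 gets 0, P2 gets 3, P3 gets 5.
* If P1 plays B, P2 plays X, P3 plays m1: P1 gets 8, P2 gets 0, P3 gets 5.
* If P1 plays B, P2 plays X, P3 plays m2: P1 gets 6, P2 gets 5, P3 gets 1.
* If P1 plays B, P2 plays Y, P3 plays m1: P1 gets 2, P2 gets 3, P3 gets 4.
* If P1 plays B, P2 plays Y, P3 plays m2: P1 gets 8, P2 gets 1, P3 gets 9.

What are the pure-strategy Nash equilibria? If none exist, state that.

There is no pure-strategy Nash equilibrium.

P1 against (X, m1): payoffs 6, 8 → best response B.
P1 against (X, m2): payoffs 2, 6 → best response B.
P1 against (Y, m1): payoffs 3, 2 → best response A.
P1 against (Y, m2): payoffs 0, 8 → best response B.
P2 against (A, m1): payoffs 6, 1 → best response X.
P2 against (A, m2): payoffs 9, 3 → best response X.
P2 against (B, m1): payoffs 0, 3 → best response Y.
P2 against (B, m2): payoffs 5, 1 → best response X.
P3 against (A, X): payoffs 5, 1 → best response m1.
P3 against (A, Y): payoffs 7, 5 → best response m1.
P3 against (B, X): payoffs 5, 1 → best response m1.
P3 against (B, Y): payoffs 4, 9 → best response m2.
No profile is a mutual best response for all players.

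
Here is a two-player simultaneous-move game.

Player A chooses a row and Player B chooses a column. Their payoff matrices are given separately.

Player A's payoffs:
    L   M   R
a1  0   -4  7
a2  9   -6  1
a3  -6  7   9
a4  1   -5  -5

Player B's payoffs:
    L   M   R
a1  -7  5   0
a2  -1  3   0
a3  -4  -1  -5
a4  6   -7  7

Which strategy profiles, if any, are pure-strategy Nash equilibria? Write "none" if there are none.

Pure NE: (a3, M)

(a1, L): Player A can switch to a2 (0 → 9). Not NE.
(a1, M): Player A can switch to a3 (-4 → 7). Not NE.
(a1, R): Player A can switch to a3 (7 → 9). Not NE.
(a2, L): Player B can switch to M (-1 → 3). Not NE.
(a2, M): Player A can switch to a1 (-6 → -4). Not NE.
(a2, R): Player A can switch to a1 (1 → 7). Not NE.
(a3, L): Player A can switch to a1 (-6 → 0). Not NE.
(a3, M): Player A gets 7, best alternative -4; Player B gets -1, best alternative -4. No profitable deviation — NE.
(a3, R): Player B can switch to L (-5 → -4). Not NE.
(a4, L): Player A can switch to a2 (1 → 9). Not NE.
(a4, M): Player A can switch to a1 (-5 → -4). Not NE.
(a4, R): Player A can switch to a1 (-5 → 7). Not NE.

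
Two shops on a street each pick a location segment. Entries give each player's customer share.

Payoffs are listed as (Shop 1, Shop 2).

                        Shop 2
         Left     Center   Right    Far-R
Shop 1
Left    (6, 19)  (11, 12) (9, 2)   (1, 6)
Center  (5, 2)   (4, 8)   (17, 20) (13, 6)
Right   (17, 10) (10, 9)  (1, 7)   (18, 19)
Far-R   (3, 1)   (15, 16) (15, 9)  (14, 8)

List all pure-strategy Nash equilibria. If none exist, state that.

For each strategy profile, look for a profitable unilateral deviation.
(Left, Left): Shop 1 can switch to Right (6 → 17). Not NE.
(Left, Center): Shop 1 can switch to Far-R (11 → 15). Not NE.
(Left, Right): Shop 1 can switch to Center (9 → 17). Not NE.
(Left, Far-R): Shop 1 can switch to Center (1 → 13). Not NE.
(Center, Left): Shop 1 can switch to Left (5 → 6). Not NE.
(Center, Center): Shop 1 can switch to Left (4 → 11). Not NE.
(Center, Right): Shop 1 gets 17, best alternative 15; Shop 2 gets 20, best alternative 8. No profitable deviation — NE.
(Center, Far-R): Shop 1 can switch to Right (13 → 18). Not NE.
(Right, Left): Shop 2 can switch to Far-R (10 → 19). Not NE.
(Right, Center): Shop 1 can switch to Left (10 → 11). Not NE.
(Right, Right): Shop 1 can switch to Left (1 → 9). Not NE.
(Right, Far-R): Shop 1 gets 18, best alternative 14; Shop 2 gets 19, best alternative 10. No profitable deviation — NE.
(Far-R, Left): Shop 1 can switch to Left (3 → 6). Not NE.
(Far-R, Center): Shop 1 gets 15, best alternative 11; Shop 2 gets 16, best alternative 9. No profitable deviation — NE.
(Far-R, Right): Shop 1 can switch to Center (15 → 17). Not NE.
(The remaining 1 profile has a profitable deviation by the same check.)

The pure Nash equilibria are (Center, Right), (Right, Far-R), (Far-R, Center).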